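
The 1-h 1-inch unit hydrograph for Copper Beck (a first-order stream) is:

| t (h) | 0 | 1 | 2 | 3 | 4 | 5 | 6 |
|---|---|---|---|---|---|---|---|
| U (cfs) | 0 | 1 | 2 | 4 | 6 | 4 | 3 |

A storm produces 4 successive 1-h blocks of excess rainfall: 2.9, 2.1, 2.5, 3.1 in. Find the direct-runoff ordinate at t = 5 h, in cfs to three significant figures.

Q ≈ 40.4 cfs

By discrete convolution, Q_j = Σ (P_i / 1 in) · U_{j−i}.
At t = 5 h (j=5): Q = (2.9/1)·4 + (2.1/1)·6 + (2.5/1)·4 + (3.1/1)·2 = 40.4 cfs.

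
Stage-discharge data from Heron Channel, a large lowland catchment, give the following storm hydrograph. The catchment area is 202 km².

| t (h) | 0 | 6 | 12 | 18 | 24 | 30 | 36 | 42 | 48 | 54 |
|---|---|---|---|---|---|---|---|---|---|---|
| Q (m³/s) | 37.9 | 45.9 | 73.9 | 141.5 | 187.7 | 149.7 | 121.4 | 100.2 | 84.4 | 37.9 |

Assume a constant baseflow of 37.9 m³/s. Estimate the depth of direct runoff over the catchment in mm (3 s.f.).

Direct runoff: 0.0, 8.0, 36.0, 103.6, 149.8, 111.8, 83.5, 62.3, 46.5, 0.0 m³/s; ΣQ_DR = 601.5 m³/s.
V = ΣQ_DR · Δt = 601.5 × 21600 s = 1.299 × 10^7 m³.
Over A = 202 km², depth = V / A = 64.3 mm.

d ≈ 64.3 mm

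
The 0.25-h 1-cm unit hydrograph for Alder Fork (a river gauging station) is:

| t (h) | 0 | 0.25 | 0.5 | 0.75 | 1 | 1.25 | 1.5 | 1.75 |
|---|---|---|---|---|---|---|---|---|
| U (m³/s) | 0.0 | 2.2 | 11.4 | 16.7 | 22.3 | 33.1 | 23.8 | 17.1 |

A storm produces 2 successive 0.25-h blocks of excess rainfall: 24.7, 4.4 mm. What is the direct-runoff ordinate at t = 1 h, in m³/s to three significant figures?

By discrete convolution, Q_j = Σ (P_i / 10 mm) · U_{j−i}.
At t = 1 h (j=4): Q = (24.7/10)·22.3 + (4.4/10)·16.7 = 62.4 m³/s.

Q ≈ 62.4 m³/s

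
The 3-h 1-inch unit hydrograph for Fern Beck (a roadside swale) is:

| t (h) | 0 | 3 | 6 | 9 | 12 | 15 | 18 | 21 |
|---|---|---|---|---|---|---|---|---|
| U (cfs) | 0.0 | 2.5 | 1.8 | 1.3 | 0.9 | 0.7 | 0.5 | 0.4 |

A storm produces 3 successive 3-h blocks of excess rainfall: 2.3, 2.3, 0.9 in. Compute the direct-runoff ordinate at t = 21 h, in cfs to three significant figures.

Q ≈ 2.70 cfs

By discrete convolution, Q_j = Σ (P_i / 1 in) · U_{j−i}.
At t = 21 h (j=7): Q = (2.3/1)·0.4 + (2.3/1)·0.5 + (0.9/1)·0.7 = 2.70 cfs.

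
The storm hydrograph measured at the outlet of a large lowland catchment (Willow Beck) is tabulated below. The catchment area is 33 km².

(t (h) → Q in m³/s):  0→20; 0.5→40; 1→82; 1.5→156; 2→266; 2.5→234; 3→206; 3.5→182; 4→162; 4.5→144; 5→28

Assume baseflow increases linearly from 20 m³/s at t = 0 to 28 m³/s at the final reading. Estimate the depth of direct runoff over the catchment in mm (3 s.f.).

d ≈ 68.5 mm

Direct runoff: 0.00, 19.20, 60.40, 133.60, 242.80, 210.00, 181.20, 156.40, 135.60, 116.80, 0.00 m³/s; ΣQ_DR = 1256 m³/s.
V = ΣQ_DR · Δt = 1256 × 1800 s = 2.261 × 10^6 m³.
Over A = 33 km², depth = V / A = 68.5 mm.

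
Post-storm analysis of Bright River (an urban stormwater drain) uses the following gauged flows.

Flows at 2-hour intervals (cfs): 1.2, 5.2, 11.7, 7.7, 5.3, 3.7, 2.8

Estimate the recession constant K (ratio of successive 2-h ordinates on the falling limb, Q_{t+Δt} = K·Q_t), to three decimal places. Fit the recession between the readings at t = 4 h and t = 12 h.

K ≈ 0.699

Using the recession-limb readings at t = 4 h and t = 12 h: Q falls from 11.7 to 2.8 cfs over 4 intervals.
K = (Q₂/Q₁)^(1/4) = (2.8/11.7)^(1/4) = 0.699.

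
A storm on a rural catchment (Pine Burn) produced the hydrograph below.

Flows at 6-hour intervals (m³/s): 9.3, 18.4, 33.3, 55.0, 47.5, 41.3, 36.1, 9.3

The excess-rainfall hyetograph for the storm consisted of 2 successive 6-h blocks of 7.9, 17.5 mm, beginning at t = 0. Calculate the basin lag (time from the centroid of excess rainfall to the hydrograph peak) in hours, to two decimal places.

Centroid of excess rainfall: t_c = Σ P_i·t̄_i / ΣP_i = 7.1339 h (block centres at 3, 9 h).
Hydrograph peak occurs at t = 18 h, so basin lag t_L = 18 − 7.1339 = 10.87 h.

t_L ≈ 10.87 h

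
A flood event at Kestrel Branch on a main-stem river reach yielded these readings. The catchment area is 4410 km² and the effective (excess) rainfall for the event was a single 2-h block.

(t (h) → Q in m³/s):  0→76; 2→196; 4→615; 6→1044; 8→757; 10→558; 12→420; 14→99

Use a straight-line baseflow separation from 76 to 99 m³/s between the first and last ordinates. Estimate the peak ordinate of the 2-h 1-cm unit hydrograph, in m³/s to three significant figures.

U_p ≈ 1910 m³/s

Direct runoff: 0.00, 116.71, 532.43, 958.14, 667.86, 465.57, 324.29, 0.00 m³/s; ΣQ_DR = 3065 m³/s, peak = 958.14 m³/s.
Runoff depth d = ΣQ_DR·Δt / A = 3065 × 7200 / (4410 km²) = 5.004 mm.
The 1-cm UH is the DRH scaled by (10 mm)/d, so U_p = 958.14 × 10/5.004 = 1910 m³/s.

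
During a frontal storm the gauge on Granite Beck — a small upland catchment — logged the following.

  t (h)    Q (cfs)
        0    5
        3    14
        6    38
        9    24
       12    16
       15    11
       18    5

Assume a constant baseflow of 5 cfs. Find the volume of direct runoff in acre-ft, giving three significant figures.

V ≈ 19.3 acre-ft

Direct-runoff ordinates (Q − Q_b): 0.0, 9.0, 33.0, 19.0, 11.0, 6.0, 0.0 cfs.
ΣQ_DR = 78.00 cfs.
With Δt = 3 h = 10800 s, V = ΣQ_DR · Δt = 78.00 × 10800 = 8.42 × 10^5 ft³ = 19.3 acre-ft.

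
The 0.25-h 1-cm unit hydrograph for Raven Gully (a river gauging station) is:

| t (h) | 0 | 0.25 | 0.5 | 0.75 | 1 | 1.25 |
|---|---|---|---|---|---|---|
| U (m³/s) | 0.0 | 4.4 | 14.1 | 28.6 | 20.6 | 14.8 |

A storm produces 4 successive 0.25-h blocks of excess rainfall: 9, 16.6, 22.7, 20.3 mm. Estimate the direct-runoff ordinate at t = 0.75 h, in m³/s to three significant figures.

By discrete convolution, Q_j = Σ (P_i / 10 mm) · U_{j−i}.
At t = 0.75 h (j=3): Q = (9/10)·28.6 + (16.6/10)·14.1 + (22.7/10)·4.4 + (20.3/10)·0.0 = 59.1 m³/s.

Q ≈ 59.1 m³/s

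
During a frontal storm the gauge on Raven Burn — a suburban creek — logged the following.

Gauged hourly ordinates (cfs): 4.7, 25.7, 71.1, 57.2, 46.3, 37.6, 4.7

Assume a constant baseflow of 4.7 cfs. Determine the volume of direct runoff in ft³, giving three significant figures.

V ≈ 7.72 × 10^5 ft³

Direct-runoff ordinates (Q − Q_b): 0.0, 21.0, 66.4, 52.5, 41.6, 32.9, 0.0 cfs.
ΣQ_DR = 214.4 cfs.
With Δt = 1 h = 3600 s, V = ΣQ_DR · Δt = 214.4 × 3600 = 7.72 × 10^5 ft³.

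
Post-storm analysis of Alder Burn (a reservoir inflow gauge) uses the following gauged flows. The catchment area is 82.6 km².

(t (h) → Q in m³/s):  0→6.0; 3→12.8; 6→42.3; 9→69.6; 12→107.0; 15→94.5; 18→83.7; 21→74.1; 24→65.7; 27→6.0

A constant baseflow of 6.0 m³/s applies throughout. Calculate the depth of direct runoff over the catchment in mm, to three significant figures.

Direct runoff: 0.0, 6.8, 36.3, 63.6, 101.0, 88.5, 77.7, 68.1, 59.7, 0.0 m³/s; ΣQ_DR = 501.7 m³/s.
V = ΣQ_DR · Δt = 501.7 × 10800 s = 5.418 × 10^6 m³.
Over A = 82.6 km², depth = V / A = 65.6 mm.

d ≈ 65.6 mm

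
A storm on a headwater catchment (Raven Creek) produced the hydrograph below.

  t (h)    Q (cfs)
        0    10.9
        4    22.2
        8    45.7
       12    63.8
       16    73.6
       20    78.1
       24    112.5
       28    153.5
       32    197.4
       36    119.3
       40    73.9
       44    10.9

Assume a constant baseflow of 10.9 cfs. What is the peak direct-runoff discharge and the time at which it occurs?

Q_p = 186.5 cfs at t = 32 h

Subtracting baseflow gives direct-runoff ordinates: 0.0, 11.3, 34.8, 52.9, 62.7, 67.2, 101.6, 142.6, 186.5, 108.4, 63.0, 0.0 cfs.
The maximum is 186.5 cfs, occurring at the reading for t = 32 h.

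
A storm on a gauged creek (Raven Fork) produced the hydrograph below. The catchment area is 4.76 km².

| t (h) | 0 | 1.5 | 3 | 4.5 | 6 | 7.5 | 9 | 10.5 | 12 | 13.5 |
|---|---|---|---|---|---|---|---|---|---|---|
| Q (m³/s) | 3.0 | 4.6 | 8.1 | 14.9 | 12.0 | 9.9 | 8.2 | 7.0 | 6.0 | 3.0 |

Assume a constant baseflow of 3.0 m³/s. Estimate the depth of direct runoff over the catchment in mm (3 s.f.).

Direct runoff: 0.0, 1.6, 5.1, 11.9, 9.0, 6.9, 5.2, 4.0, 3.0, 0.0 m³/s; ΣQ_DR = 46.70 m³/s.
V = ΣQ_DR · Δt = 46.70 × 5400 s = 2.522 × 10^5 m³.
Over A = 4.76 km², depth = V / A = 53.0 mm.

d ≈ 53.0 mm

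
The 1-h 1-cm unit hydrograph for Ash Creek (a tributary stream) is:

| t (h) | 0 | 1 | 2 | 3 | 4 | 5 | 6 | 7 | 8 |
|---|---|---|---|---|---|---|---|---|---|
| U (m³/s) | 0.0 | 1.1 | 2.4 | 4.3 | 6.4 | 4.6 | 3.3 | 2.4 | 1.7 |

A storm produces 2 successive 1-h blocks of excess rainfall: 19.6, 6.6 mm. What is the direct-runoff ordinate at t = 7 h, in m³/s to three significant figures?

By discrete convolution, Q_j = Σ (P_i / 10 mm) · U_{j−i}.
At t = 7 h (j=7): Q = (19.6/10)·2.4 + (6.6/10)·3.3 = 6.88 m³/s.

Q ≈ 6.88 m³/s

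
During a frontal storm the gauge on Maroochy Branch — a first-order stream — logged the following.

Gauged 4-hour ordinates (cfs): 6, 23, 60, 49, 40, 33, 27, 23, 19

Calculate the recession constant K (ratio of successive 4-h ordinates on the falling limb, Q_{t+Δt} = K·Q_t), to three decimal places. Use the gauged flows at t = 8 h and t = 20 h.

Using the recession-limb readings at t = 8 h and t = 20 h: Q falls from 60 to 33 cfs over 3 intervals.
K = (Q₂/Q₁)^(1/3) = (33/60)^(1/3) = 0.819.

K ≈ 0.819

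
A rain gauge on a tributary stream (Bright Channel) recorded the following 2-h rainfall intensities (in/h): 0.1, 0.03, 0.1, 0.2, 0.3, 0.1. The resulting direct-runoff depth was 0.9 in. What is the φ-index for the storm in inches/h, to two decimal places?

Only the 5 blocks with intensity above φ contribute runoff: 0.1, 0.1, 0.2, 0.3, 0.1 in/h.
Σ(I−φ)·Δt = d  ⇒  (0.1+0.1+0.2+0.3+0.1 − 5φ)·2 = 0.9
φ = (0.8000 − 0.9/2) / 5 = 0.07 in/h.

φ ≈ 0.07 in/h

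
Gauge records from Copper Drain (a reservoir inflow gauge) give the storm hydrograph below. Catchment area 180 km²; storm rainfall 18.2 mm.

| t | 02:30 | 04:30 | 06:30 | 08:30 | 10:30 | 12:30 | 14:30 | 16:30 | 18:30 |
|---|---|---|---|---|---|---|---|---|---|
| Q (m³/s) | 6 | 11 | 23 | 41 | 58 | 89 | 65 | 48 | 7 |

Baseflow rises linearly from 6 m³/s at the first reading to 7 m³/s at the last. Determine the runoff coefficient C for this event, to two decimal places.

C ≈ 0.64

ΣQ_DR = 289.5 m³/s; V = ΣQ_DR·Δt = 2.084 × 10^6 m³.
Runoff depth d = V / A = 11.58 mm.
C = d / P = 11.58 / 18.2 = 0.64.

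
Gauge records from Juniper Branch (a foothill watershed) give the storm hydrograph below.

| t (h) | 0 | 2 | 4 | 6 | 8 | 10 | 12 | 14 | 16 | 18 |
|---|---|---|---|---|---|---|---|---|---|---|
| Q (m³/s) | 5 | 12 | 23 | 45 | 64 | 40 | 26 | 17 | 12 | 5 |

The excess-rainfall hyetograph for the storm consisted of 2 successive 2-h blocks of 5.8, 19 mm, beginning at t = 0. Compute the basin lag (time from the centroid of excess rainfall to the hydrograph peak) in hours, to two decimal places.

t_L ≈ 5.47 h

Centroid of excess rainfall: t_c = Σ P_i·t̄_i / ΣP_i = 2.5323 h (block centres at 1, 3 h).
Hydrograph peak occurs at t = 8 h, so basin lag t_L = 8 − 2.5323 = 5.47 h.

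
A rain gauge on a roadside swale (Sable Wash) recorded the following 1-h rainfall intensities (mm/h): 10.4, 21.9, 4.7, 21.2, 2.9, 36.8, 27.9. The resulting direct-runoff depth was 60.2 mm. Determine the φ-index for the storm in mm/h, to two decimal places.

Only the 4 blocks with intensity above φ contribute runoff: 21.9, 21.2, 36.8, 27.9 mm/h.
Σ(I−φ)·Δt = d  ⇒  (21.9+21.2+36.8+27.9 − 4φ)·1 = 60.2
φ = (107.8 − 60.2/1) / 4 = 11.90 mm/h.

φ ≈ 11.90 mm/h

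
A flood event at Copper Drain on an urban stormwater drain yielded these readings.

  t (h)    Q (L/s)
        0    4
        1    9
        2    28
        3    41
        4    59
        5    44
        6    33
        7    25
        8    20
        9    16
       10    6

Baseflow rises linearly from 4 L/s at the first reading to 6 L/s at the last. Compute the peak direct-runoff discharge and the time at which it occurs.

Subtracting baseflow gives direct-runoff ordinates: 0.00, 4.80, 23.60, 36.40, 54.20, 39.00, 27.80, 19.60, 14.40, 10.20, 0.00 L/s.
The maximum is 54.20 L/s, occurring at the reading for t = 4 h.

Q_p = 54.20 L/s at t = 4 h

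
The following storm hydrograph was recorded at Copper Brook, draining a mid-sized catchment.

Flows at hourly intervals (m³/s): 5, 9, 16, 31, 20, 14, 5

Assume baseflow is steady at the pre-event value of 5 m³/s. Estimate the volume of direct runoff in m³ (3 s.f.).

Direct-runoff ordinates (Q − Q_b): 0.0, 4.0, 11.0, 26.0, 15.0, 9.0, 0.0 m³/s.
ΣQ_DR = 65.00 m³/s.
With Δt = 1 h = 3600 s, V = ΣQ_DR · Δt = 65.00 × 3600 = 2.34 × 10^5 m³.

V ≈ 2.34 × 10^5 m³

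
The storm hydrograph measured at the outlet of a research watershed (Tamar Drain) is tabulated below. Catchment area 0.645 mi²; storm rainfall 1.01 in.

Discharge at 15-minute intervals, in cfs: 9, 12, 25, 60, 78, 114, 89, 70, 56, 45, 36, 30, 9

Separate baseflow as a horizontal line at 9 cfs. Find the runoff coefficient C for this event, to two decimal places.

C ≈ 0.31

ΣQ_DR = 516.0 cfs; V = ΣQ_DR·Δt = 4.644 × 10^5 ft³.
Runoff depth d = V / A = 0.3099 in.
C = d / P = 0.3099 / 1.01 = 0.31.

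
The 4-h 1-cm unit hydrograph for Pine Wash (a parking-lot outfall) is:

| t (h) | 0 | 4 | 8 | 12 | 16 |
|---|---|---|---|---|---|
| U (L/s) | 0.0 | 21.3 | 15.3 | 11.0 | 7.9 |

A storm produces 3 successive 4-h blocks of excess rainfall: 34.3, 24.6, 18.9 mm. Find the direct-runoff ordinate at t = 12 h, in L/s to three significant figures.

By discrete convolution, Q_j = Σ (P_i / 10 mm) · U_{j−i}.
At t = 12 h (j=3): Q = (34.3/10)·11.0 + (24.6/10)·15.3 + (18.9/10)·21.3 = 116 L/s.

Q ≈ 116 L/s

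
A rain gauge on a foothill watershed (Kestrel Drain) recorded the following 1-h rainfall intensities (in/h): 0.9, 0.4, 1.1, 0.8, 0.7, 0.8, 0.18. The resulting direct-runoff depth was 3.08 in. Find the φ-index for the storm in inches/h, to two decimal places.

Only the 6 blocks with intensity above φ contribute runoff: 0.9, 0.4, 1.1, 0.8, 0.7, 0.8 in/h.
Σ(I−φ)·Δt = d  ⇒  (0.9+0.4+1.1+0.8+0.7+0.8 − 6φ)·1 = 3.08
φ = (4.700 − 3.08/1) / 6 = 0.27 in/h.

φ ≈ 0.27 in/h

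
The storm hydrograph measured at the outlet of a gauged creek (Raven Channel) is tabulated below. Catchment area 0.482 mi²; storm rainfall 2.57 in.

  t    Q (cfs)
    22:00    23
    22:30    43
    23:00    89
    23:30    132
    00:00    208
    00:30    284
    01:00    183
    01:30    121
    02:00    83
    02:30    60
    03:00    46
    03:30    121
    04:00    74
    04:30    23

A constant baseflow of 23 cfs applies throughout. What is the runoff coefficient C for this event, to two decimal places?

ΣQ_DR = 1168 cfs; V = ΣQ_DR·Δt = 2.102 × 10^6 ft³.
Runoff depth d = V / A = 1.878 in.
C = d / P = 1.878 / 2.57 = 0.73.

C ≈ 0.73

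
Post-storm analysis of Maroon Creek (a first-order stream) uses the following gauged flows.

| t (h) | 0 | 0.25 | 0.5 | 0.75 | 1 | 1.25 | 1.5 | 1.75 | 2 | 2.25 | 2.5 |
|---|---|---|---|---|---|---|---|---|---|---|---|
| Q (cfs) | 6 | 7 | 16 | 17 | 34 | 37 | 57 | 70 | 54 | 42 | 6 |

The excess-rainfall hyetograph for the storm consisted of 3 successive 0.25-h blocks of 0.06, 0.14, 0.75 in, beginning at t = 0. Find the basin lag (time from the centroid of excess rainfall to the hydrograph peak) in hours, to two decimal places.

Centroid of excess rainfall: t_c = Σ P_i·t̄_i / ΣP_i = 0.5566 h (block centres at 0.125, 0.375, 0.625 h).
Hydrograph peak occurs at t = 1.75 h, so basin lag t_L = 1.75 − 0.5566 = 1.19 h.

t_L ≈ 1.19 h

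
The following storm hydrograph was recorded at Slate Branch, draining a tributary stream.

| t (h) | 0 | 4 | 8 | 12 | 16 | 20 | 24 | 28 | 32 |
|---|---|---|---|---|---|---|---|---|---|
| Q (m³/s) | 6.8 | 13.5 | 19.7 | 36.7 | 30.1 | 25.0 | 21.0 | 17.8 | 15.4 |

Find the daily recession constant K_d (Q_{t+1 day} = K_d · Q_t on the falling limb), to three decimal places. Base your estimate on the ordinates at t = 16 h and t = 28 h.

Between t = 16 h and t = 28 h the flow falls from 30.1 to 17.8 m³/s over 3×4 h = 12 h.
Per-interval ratio K = (17.8/30.1)^(1/3) = 0.8394; K_d = K^(24/4) = 0.350.

K_d ≈ 0.350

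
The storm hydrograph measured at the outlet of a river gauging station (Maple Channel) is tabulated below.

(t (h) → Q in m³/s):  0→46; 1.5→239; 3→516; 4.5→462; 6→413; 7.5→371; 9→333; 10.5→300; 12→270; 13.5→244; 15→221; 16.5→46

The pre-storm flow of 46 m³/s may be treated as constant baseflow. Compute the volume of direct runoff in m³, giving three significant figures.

V ≈ 1.57 × 10^7 m³

Direct-runoff ordinates (Q − Q_b): 0.0, 193.0, 470.0, 416.0, 367.0, 325.0, 287.0, 254.0, 224.0, 198.0, 175.0, 0.0 m³/s.
ΣQ_DR = 2909 m³/s.
With Δt = 1.5 h = 5400 s, V = ΣQ_DR · Δt = 2909 × 5400 = 1.57 × 10^7 m³.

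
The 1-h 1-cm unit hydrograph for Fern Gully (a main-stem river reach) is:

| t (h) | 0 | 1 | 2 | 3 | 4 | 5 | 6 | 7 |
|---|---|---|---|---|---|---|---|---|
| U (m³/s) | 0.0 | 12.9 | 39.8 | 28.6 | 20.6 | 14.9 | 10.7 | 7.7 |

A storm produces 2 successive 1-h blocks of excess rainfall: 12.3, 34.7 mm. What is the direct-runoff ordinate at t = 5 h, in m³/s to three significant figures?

By discrete convolution, Q_j = Σ (P_i / 10 mm) · U_{j−i}.
At t = 5 h (j=5): Q = (12.3/10)·14.9 + (34.7/10)·20.6 = 89.8 m³/s.

Q ≈ 89.8 m³/s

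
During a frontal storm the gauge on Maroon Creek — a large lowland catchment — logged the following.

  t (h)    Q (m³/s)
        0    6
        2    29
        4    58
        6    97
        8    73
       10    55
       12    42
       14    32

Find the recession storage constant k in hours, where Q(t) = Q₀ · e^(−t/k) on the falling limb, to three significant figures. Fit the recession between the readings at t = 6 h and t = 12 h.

On the falling limb, Q drops from 97 to 42 m³/s between t = 6 h and t = 12 h (Δt = 6 h).
k = −Δt / ln(Q₂/Q₁) = −6 / ln(42/97) = 7.17 h.

k ≈ 7.17 h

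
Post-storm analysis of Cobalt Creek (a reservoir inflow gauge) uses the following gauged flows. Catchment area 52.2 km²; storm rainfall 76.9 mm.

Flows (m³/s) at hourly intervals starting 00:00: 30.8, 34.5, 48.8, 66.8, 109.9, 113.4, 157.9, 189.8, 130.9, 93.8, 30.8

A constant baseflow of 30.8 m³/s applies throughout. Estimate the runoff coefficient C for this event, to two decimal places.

C ≈ 0.60

ΣQ_DR = 668.6 m³/s; V = ΣQ_DR·Δt = 2.407 × 10^6 m³.
Runoff depth d = V / A = 46.11 mm.
C = d / P = 46.11 / 76.9 = 0.60.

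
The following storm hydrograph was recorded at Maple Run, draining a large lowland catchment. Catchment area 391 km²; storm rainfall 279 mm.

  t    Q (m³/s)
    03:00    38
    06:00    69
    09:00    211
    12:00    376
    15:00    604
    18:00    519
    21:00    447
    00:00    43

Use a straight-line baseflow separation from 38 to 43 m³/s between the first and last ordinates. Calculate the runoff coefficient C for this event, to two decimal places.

C ≈ 0.20

ΣQ_DR = 1983 m³/s; V = ΣQ_DR·Δt = 2.142 × 10^7 m³.
Runoff depth d = V / A = 54.77 mm.
C = d / P = 54.77 / 279 = 0.20.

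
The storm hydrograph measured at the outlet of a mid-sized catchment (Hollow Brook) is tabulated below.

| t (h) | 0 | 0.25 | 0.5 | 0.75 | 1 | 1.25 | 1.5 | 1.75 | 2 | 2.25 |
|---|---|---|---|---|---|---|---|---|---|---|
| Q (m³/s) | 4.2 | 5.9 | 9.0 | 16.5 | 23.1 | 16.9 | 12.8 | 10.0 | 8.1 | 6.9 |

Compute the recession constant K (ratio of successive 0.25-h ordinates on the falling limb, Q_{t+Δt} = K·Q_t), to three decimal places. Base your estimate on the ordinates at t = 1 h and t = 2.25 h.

K ≈ 0.785

Using the recession-limb readings at t = 1 h and t = 2.25 h: Q falls from 23.1 to 6.9 m³/s over 5 intervals.
K = (Q₂/Q₁)^(1/5) = (6.9/23.1)^(1/5) = 0.785.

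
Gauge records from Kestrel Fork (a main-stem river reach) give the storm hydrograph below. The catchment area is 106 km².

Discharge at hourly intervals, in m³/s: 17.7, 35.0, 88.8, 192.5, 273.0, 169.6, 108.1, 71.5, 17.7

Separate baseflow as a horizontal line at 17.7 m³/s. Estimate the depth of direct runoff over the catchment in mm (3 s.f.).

d ≈ 27.7 mm

Direct runoff: 0.0, 17.3, 71.1, 174.8, 255.3, 151.9, 90.4, 53.8, 0.0 m³/s; ΣQ_DR = 814.6 m³/s.
V = ΣQ_DR · Δt = 814.6 × 3600 s = 2.933 × 10^6 m³.
Over A = 106 km², depth = V / A = 27.7 mm.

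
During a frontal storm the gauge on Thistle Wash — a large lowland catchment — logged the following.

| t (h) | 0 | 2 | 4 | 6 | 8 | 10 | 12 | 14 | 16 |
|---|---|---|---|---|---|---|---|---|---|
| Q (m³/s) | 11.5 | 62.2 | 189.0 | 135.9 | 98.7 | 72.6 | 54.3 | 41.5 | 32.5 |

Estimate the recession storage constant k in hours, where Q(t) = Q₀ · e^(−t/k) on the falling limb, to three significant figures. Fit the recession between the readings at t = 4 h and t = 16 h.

k ≈ 6.82 h

On the falling limb, Q drops from 189.0 to 32.5 m³/s between t = 4 h and t = 16 h (Δt = 12 h).
k = −Δt / ln(Q₂/Q₁) = −12 / ln(32.5/189.0) = 6.82 h.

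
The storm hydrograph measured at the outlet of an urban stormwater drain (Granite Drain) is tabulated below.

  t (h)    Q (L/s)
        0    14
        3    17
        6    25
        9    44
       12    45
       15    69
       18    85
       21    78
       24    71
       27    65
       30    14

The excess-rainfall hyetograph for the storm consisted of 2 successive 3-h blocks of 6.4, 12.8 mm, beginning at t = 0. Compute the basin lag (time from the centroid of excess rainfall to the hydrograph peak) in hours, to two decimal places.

t_L ≈ 14.50 h

Centroid of excess rainfall: t_c = Σ P_i·t̄_i / ΣP_i = 3.5000 h (block centres at 1.5, 4.5 h).
Hydrograph peak occurs at t = 18 h, so basin lag t_L = 18 − 3.5000 = 14.50 h.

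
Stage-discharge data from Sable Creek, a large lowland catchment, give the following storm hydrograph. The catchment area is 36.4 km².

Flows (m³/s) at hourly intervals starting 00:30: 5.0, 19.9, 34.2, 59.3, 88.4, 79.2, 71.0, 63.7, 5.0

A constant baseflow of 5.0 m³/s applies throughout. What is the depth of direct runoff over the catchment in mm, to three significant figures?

Direct runoff: 0.0, 14.9, 29.2, 54.3, 83.4, 74.2, 66.0, 58.7, 0.0 m³/s; ΣQ_DR = 380.7 m³/s.
V = ΣQ_DR · Δt = 380.7 × 3600 s = 1.371 × 10^6 m³.
Over A = 36.4 km², depth = V / A = 37.7 mm.

d ≈ 37.7 mm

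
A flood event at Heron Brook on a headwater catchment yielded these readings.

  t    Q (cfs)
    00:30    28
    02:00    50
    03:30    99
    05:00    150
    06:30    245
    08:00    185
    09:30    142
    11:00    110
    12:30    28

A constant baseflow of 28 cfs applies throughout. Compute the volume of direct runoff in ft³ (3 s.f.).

Direct-runoff ordinates (Q − Q_b): 0.0, 22.0, 71.0, 122.0, 217.0, 157.0, 114.0, 82.0, 0.0 cfs.
ΣQ_DR = 785.0 cfs.
With Δt = 1.5 h = 5400 s, V = ΣQ_DR · Δt = 785.0 × 5400 = 4.24 × 10^6 ft³.

V ≈ 4.24 × 10^6 ft³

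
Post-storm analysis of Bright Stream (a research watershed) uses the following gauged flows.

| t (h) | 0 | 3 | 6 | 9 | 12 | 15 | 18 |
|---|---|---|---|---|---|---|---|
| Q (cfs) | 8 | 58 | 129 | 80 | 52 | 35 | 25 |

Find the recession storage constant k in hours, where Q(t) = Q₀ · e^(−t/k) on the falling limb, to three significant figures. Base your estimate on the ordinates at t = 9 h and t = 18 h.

k ≈ 7.74 h

On the falling limb, Q drops from 80 to 25 cfs between t = 9 h and t = 18 h (Δt = 9 h).
k = −Δt / ln(Q₂/Q₁) = −9 / ln(25/80) = 7.74 h.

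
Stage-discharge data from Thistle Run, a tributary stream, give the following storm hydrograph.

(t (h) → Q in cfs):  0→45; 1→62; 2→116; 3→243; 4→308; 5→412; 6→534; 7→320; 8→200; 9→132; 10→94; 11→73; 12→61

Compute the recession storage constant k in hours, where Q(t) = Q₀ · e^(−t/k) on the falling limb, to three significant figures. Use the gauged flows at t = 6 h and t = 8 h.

On the falling limb, Q drops from 534 to 200 cfs between t = 6 h and t = 8 h (Δt = 2 h).
k = −Δt / ln(Q₂/Q₁) = −2 / ln(200/534) = 2.04 h.

k ≈ 2.04 h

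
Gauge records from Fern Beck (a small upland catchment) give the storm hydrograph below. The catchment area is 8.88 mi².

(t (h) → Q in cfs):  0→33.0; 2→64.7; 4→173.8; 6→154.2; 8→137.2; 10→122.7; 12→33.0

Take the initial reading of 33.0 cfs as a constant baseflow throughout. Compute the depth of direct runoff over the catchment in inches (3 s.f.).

d ≈ 0.170 in

Direct runoff: 0.0, 31.7, 140.8, 121.2, 104.2, 89.7, 0.0 cfs; ΣQ_DR = 487.6 cfs.
V = ΣQ_DR · Δt = 487.6 × 7200 s = 3.511 × 10^6 ft³.
Over A = 8.88 mi², depth = V / A = 0.170 in.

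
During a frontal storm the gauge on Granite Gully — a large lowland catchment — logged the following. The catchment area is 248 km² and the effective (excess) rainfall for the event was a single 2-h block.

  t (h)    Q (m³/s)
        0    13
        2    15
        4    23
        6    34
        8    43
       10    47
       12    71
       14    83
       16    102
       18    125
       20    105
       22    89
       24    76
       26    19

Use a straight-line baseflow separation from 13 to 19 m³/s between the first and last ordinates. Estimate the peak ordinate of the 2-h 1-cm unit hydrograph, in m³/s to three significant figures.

U_p ≈ 59.8 m³/s

Direct runoff: 0.00, 1.54, 9.08, 19.62, 28.15, 31.69, 55.23, 66.77, 85.31, 107.85, 87.38, 70.92, 57.46, 0.00 m³/s; ΣQ_DR = 621.0 m³/s, peak = 107.85 m³/s.
Runoff depth d = ΣQ_DR·Δt / A = 621.0 × 7200 / (248 km²) = 18.03 mm.
The 1-cm UH is the DRH scaled by (10 mm)/d, so U_p = 107.85 × 10/18.03 = 59.8 m³/s.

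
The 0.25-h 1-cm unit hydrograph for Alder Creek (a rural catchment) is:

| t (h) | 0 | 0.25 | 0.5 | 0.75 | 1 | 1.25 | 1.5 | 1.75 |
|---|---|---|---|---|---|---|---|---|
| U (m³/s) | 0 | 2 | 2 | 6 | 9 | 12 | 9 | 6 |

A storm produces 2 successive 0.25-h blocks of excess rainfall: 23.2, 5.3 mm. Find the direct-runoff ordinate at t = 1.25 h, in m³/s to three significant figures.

Q ≈ 32.6 m³/s

By discrete convolution, Q_j = Σ (P_i / 10 mm) · U_{j−i}.
At t = 1.25 h (j=5): Q = (23.2/10)·12 + (5.3/10)·9 = 32.6 m³/s.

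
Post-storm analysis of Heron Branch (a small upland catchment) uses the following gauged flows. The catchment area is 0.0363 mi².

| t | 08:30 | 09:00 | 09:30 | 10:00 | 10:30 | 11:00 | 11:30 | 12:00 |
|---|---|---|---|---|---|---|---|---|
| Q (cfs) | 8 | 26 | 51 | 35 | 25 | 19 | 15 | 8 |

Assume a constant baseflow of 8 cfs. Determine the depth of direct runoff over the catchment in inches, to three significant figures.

d ≈ 2.63 in

Direct runoff: 0.0, 18.0, 43.0, 27.0, 17.0, 11.0, 7.0, 0.0 cfs; ΣQ_DR = 123.0 cfs.
V = ΣQ_DR · Δt = 123.0 × 1800 s = 2.214 × 10^5 ft³.
Over A = 0.0363 mi², depth = V / A = 2.63 in.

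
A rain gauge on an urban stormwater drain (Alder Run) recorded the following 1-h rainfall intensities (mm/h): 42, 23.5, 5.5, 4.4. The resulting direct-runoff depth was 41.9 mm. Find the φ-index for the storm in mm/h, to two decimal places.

Only the 2 blocks with intensity above φ contribute runoff: 42, 23.5 mm/h.
Σ(I−φ)·Δt = d  ⇒  (42+23.5 − 2φ)·1 = 41.9
φ = (65.50 − 41.9/1) / 2 = 11.80 mm/h.

φ ≈ 11.80 mm/h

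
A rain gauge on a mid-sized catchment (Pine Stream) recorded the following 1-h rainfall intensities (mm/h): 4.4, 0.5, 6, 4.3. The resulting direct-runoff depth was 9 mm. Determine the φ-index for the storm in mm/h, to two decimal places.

φ ≈ 1.90 mm/h

Only the 3 blocks with intensity above φ contribute runoff: 4.4, 6, 4.3 mm/h.
Σ(I−φ)·Δt = d  ⇒  (4.4+6+4.3 − 3φ)·1 = 9
φ = (14.70 − 9/1) / 3 = 1.90 mm/h.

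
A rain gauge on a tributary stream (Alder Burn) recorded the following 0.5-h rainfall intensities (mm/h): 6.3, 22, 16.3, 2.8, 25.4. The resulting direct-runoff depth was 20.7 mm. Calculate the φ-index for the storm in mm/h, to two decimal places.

φ ≈ 7.43 mm/h

Only the 3 blocks with intensity above φ contribute runoff: 22, 16.3, 25.4 mm/h.
Σ(I−φ)·Δt = d  ⇒  (22+16.3+25.4 − 3φ)·0.5 = 20.7
φ = (63.70 − 20.7/0.5) / 3 = 7.43 mm/h.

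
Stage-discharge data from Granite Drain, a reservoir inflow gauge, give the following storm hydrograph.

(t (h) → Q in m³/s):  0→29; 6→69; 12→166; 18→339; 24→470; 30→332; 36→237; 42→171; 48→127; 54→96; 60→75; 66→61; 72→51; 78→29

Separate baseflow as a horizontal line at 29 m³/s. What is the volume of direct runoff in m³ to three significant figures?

V ≈ 3.99 × 10^7 m³

Direct-runoff ordinates (Q − Q_b): 0.0, 40.0, 137.0, 310.0, 441.0, 303.0, 208.0, 142.0, 98.0, 67.0, 46.0, 32.0, 22.0, 0.0 m³/s.
ΣQ_DR = 1846 m³/s.
With Δt = 6 h = 21600 s, V = ΣQ_DR · Δt = 1846 × 21600 = 3.99 × 10^7 m³.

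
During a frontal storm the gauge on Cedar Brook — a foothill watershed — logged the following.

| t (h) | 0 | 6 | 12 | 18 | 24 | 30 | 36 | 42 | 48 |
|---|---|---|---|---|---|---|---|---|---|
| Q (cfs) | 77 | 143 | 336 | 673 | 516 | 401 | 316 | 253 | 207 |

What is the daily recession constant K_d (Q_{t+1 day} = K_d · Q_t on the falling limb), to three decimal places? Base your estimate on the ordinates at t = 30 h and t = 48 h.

Between t = 30 h and t = 48 h the flow falls from 401 to 207 cfs over 3×6 h = 18 h.
Per-interval ratio K = (207/401)^(1/3) = 0.8022; K_d = K^(24/6) = 0.414.

K_d ≈ 0.414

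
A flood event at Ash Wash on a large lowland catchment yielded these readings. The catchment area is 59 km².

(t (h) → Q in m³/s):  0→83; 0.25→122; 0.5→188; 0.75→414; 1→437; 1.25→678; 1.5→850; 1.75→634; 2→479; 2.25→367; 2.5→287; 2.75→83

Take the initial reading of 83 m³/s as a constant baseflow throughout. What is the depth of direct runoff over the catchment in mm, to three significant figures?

Direct runoff: 0.0, 39.0, 105.0, 331.0, 354.0, 595.0, 767.0, 551.0, 396.0, 284.0, 204.0, 0.0 m³/s; ΣQ_DR = 3626 m³/s.
V = ΣQ_DR · Δt = 3626 × 900 s = 3.263 × 10^6 m³.
Over A = 59 km², depth = V / A = 55.3 mm.

d ≈ 55.3 mm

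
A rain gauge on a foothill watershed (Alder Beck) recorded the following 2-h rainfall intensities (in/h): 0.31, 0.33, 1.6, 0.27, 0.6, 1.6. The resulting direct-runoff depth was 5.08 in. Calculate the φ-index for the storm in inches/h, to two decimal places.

Only the 3 blocks with intensity above φ contribute runoff: 1.6, 0.6, 1.6 in/h.
Σ(I−φ)·Δt = d  ⇒  (1.6+0.6+1.6 − 3φ)·2 = 5.08
φ = (3.800 − 5.08/2) / 3 = 0.42 in/h.

φ ≈ 0.42 in/h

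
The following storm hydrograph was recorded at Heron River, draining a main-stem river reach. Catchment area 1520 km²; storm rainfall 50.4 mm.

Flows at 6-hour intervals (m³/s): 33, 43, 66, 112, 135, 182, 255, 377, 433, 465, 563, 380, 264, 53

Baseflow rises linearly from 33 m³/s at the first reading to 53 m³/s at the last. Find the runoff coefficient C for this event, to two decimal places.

C ≈ 0.78

ΣQ_DR = 2759 m³/s; V = ΣQ_DR·Δt = 5.959 × 10^7 m³.
Runoff depth d = V / A = 39.21 mm.
C = d / P = 39.21 / 50.4 = 0.78.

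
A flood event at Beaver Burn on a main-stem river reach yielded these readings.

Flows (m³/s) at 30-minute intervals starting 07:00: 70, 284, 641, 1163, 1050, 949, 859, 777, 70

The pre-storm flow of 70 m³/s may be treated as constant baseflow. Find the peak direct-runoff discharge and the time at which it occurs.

Q_p = 1093.0 m³/s at t = 08:30

Subtracting baseflow gives direct-runoff ordinates: 0.0, 214.0, 571.0, 1093.0, 980.0, 879.0, 789.0, 707.0, 0.0 m³/s.
The maximum is 1093.0 m³/s, occurring at the reading for t = 08:30.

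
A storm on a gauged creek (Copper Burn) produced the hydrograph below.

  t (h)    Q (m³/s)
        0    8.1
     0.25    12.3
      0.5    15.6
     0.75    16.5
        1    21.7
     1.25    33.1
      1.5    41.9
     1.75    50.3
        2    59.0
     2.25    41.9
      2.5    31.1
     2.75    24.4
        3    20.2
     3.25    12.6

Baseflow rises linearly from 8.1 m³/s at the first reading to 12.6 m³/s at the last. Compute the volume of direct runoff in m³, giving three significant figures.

V ≈ 2.19 × 10^5 m³

Direct-runoff ordinates (Q − Q_b): 0.00, 3.85, 6.81, 7.36, 12.22, 23.27, 31.72, 39.78, 48.13, 30.68, 19.54, 12.49, 7.95, 0.00 m³/s.
ΣQ_DR = 243.8 m³/s.
With Δt = 0.25 h = 900 s, V = ΣQ_DR · Δt = 243.8 × 900 = 2.19 × 10^5 m³.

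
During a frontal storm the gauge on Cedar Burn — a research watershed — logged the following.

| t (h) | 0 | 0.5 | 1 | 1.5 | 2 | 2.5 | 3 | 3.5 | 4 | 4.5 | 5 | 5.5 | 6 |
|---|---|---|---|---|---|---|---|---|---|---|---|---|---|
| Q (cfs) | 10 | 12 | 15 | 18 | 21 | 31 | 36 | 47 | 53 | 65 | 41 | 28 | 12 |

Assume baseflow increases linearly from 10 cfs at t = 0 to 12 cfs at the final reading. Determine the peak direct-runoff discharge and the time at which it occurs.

Subtracting baseflow gives direct-runoff ordinates: 0.00, 1.83, 4.67, 7.50, 10.33, 20.17, 25.00, 35.83, 41.67, 53.50, 29.33, 16.17, 0.00 cfs.
The maximum is 53.50 cfs, occurring at the reading for t = 4.5 h.

Q_p = 53.50 cfs at t = 4.5 h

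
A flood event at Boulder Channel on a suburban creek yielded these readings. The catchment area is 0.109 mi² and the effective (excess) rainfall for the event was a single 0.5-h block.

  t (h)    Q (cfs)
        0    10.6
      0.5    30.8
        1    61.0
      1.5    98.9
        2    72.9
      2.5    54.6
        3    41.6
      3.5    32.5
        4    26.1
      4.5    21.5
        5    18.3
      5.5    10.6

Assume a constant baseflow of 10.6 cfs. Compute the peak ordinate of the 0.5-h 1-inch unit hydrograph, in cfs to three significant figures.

Direct runoff: 0.0, 20.2, 50.4, 88.3, 62.3, 44.0, 31.0, 21.9, 15.5, 10.9, 7.7, 0.0 cfs; ΣQ_DR = 352.2 cfs, peak = 88.3 cfs.
Runoff depth d = ΣQ_DR·Δt / A = 352.2 × 1800 / (0.109 mi²) = 2.504 in.
The 1-inch UH is the DRH scaled by (1 in)/d, so U_p = 88.3 × 1/2.504 = 35.3 cfs.

U_p ≈ 35.3 cfs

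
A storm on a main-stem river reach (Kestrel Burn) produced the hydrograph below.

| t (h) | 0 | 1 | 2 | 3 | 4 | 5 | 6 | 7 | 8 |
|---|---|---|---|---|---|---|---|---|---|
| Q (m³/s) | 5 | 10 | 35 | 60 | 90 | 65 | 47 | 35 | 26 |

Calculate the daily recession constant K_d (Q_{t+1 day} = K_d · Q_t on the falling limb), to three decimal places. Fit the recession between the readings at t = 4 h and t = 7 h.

Between t = 4 h and t = 7 h the flow falls from 90 to 35 m³/s over 3×1 h = 3 h.
Per-interval ratio K = (35/90)^(1/3) = 0.7299; K_d = K^(24/1) = 0.001.

K_d ≈ 0.001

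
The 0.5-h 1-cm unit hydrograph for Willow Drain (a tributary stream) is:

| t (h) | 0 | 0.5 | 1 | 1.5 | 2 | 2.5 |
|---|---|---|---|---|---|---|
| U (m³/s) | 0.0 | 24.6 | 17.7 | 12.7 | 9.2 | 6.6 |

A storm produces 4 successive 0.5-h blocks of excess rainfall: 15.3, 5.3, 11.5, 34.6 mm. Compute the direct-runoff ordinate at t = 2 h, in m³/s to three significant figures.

Q ≈ 126 m³/s

By discrete convolution, Q_j = Σ (P_i / 10 mm) · U_{j−i}.
At t = 2 h (j=4): Q = (15.3/10)·9.2 + (5.3/10)·12.7 + (11.5/10)·17.7 + (34.6/10)·24.6 = 126 m³/s.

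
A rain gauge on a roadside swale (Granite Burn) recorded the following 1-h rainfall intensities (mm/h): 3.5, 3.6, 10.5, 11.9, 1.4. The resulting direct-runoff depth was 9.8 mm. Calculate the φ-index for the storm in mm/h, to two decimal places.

Only the 2 blocks with intensity above φ contribute runoff: 10.5, 11.9 mm/h.
Σ(I−φ)·Δt = d  ⇒  (10.5+11.9 − 2φ)·1 = 9.8
φ = (22.40 − 9.8/1) / 2 = 6.30 mm/h.

φ ≈ 6.30 mm/h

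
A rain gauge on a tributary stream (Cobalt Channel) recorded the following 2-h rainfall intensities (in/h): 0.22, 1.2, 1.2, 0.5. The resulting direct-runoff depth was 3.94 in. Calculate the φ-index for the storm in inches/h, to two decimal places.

φ ≈ 0.31 in/h

Only the 3 blocks with intensity above φ contribute runoff: 1.2, 1.2, 0.5 in/h.
Σ(I−φ)·Δt = d  ⇒  (1.2+1.2+0.5 − 3φ)·2 = 3.94
φ = (2.900 − 3.94/2) / 3 = 0.31 in/h.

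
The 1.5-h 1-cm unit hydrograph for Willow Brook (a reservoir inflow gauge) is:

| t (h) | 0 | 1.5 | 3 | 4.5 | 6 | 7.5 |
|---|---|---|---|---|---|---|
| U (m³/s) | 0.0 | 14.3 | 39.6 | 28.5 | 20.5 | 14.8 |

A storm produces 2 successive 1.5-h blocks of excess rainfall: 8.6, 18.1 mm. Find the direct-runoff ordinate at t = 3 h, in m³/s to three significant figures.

Q ≈ 59.9 m³/s

By discrete convolution, Q_j = Σ (P_i / 10 mm) · U_{j−i}.
At t = 3 h (j=2): Q = (8.6/10)·39.6 + (18.1/10)·14.3 = 59.9 m³/s.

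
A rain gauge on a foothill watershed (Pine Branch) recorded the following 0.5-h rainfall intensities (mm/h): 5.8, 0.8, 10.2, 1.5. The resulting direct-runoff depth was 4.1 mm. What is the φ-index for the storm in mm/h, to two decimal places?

φ ≈ 3.90 mm/h

Only the 2 blocks with intensity above φ contribute runoff: 5.8, 10.2 mm/h.
Σ(I−φ)·Δt = d  ⇒  (5.8+10.2 − 2φ)·0.5 = 4.1
φ = (16.00 − 4.1/0.5) / 2 = 3.90 mm/h.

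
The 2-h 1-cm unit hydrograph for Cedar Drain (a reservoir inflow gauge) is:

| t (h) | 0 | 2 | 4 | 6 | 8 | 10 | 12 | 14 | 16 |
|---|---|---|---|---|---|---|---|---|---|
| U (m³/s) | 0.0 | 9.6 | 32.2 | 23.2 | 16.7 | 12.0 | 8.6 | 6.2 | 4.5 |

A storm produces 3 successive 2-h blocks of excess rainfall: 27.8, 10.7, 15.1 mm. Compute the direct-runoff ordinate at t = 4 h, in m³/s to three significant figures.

By discrete convolution, Q_j = Σ (P_i / 10 mm) · U_{j−i}.
At t = 4 h (j=2): Q = (27.8/10)·32.2 + (10.7/10)·9.6 + (15.1/10)·0.0 = 99.8 m³/s.

Q ≈ 99.8 m³/s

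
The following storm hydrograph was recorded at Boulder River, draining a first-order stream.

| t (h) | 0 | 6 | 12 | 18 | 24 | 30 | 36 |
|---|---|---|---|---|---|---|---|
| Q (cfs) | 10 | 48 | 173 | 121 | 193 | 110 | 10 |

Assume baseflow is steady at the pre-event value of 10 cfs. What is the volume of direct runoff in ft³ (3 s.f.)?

Direct-runoff ordinates (Q − Q_b): 0.0, 38.0, 163.0, 111.0, 183.0, 100.0, 0.0 cfs.
ΣQ_DR = 595.0 cfs.
With Δt = 6 h = 21600 s, V = ΣQ_DR · Δt = 595.0 × 21600 = 1.29 × 10^7 ft³.

V ≈ 1.29 × 10^7 ft³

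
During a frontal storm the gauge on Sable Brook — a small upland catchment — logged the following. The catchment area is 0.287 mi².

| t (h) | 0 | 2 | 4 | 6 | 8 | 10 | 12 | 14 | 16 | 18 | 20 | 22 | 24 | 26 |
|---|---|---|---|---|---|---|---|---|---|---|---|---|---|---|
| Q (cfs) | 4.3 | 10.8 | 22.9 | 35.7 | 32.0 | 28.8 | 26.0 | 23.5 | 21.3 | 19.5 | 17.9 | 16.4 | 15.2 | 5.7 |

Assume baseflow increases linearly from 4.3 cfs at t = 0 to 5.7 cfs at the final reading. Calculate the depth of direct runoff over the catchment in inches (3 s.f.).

d ≈ 2.27 in

Direct runoff: 0.00, 6.39, 18.38, 31.08, 27.27, 23.96, 21.05, 18.45, 16.14, 14.23, 12.52, 10.92, 9.61, 0.00 cfs; ΣQ_DR = 210.0 cfs.
V = ΣQ_DR · Δt = 210.0 × 7200 s = 1.512 × 10^6 ft³.
Over A = 0.287 mi², depth = V / A = 2.27 in.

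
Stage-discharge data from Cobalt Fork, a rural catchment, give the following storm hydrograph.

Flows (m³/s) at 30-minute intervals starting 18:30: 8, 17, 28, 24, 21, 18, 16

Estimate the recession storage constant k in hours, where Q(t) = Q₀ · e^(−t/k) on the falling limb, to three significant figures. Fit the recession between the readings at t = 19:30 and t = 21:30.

On the falling limb, Q drops from 28 to 16 m³/s between t = 19:30 and t = 21:30 (Δt = 2 h).
k = −Δt / ln(Q₂/Q₁) = −2 / ln(16/28) = 3.57 h.

k ≈ 3.57 h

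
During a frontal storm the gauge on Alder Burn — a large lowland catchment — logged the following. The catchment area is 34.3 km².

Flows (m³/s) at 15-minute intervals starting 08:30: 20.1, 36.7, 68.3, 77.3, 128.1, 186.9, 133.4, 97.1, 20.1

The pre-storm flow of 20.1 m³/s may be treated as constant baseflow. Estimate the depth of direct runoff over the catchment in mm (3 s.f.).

Direct runoff: 0.0, 16.6, 48.2, 57.2, 108.0, 166.8, 113.3, 77.0, 0.0 m³/s; ΣQ_DR = 587.1 m³/s.
V = ΣQ_DR · Δt = 587.1 × 900 s = 5.284 × 10^5 m³.
Over A = 34.3 km², depth = V / A = 15.4 mm.

d ≈ 15.4 mm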